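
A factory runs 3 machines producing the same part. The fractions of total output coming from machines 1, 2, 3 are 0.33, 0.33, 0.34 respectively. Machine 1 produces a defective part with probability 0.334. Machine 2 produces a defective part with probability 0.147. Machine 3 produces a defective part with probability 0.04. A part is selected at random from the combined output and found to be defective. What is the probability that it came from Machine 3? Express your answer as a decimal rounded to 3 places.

Tabulate prior·likelihood by source: [1] prior 0.33, lik 0.334, product 0.1102; [2] prior 0.33, lik 0.147, product 0.04851; [3] prior 0.34, lik 0.04, product 0.01360.
Normalizing constant = 0.17233; the posterior for Machine 3 is its product over the sum, 0.01360/0.17233 = 0.079.

Posterior probability ≈ 0.079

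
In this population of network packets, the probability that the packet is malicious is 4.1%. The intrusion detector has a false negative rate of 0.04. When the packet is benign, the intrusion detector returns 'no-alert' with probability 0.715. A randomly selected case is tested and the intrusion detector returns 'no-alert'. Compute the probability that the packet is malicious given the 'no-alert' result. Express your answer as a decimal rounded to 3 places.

P(H | E) ≈ 0.002

Write H for 'the packet is malicious'. Prior odds H:¬H = 0.041/0.959 = 0.042753. For the 'no-alert' outcome, the likelihood ratio is 0.04/0.715 = 0.055944.
Posterior odds = 0.042753 × 0.055944 = 0.0023918, so P(H|E) = 0.0023918/(1+0.0023918) = 0.002.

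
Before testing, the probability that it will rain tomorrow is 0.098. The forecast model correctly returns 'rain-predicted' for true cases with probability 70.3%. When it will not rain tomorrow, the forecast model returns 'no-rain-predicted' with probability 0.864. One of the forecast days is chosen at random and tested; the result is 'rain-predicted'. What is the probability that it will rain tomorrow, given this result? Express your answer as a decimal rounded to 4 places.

P(H | E) ≈ 0.3596

Write H for 'it will rain tomorrow'. Prior odds H:¬H = 0.098/0.902 = 0.10865. For the 'rain-predicted' outcome, the likelihood ratio is 0.703/0.136 = 5.1691.
Posterior odds = 0.10865 × 5.1691 = 0.56161, so P(H|E) = 0.56161/(1+0.56161) = 0.3596.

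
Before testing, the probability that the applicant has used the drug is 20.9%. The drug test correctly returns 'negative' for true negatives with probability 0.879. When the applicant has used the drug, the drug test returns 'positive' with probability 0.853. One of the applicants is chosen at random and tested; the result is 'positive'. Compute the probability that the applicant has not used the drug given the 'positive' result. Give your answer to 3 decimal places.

P(¬H | E) ≈ 0.349

Let H be the event that the applicant has used the drug. P(H) = 0.209, so P(¬H) = 0.791. With E the 'positive' result, P(E|H) = 0.853 and P(E|¬H) = 0.121.
P(E) = 0.853·0.209 + 0.121·0.791 = 0.17828 + 0.095711 = 0.27399.
By Bayes' theorem, P(H|E) = 0.17828 / 0.27399 = 0.651. Hence P(¬H|E) = 1 − 0.651 = 0.349.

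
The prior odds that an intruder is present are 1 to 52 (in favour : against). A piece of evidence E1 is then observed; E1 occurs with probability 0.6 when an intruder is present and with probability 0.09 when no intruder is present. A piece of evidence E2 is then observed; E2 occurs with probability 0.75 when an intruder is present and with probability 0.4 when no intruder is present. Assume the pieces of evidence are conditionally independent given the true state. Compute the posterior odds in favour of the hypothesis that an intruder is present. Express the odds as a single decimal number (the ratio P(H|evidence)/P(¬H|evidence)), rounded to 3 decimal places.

Posterior odds ≈ 0.240

Prior odds = 1/52 = 0.019231.
Likelihood ratio for E1 = 0.6/0.09 = 6.6667.
Likelihood ratio for E2 = 0.75/0.4 = 1.8750.
Posterior odds = prior odds × LR₁ × LR₂ = 0.24038.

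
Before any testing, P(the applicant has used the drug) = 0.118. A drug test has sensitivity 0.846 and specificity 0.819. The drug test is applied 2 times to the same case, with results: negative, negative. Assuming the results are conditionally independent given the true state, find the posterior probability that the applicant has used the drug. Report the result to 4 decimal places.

With H the event that the applicant has used the drug, the joint likelihood of the observed sequence is P(data|H) = 0.154·0.154 = 0.023716 and P(data|¬H) = 0.819·0.819 = 0.67076.
Bayes: P(H|data) = 0.118·0.023716 / (0.118·0.023716 + 0.882·0.67076) = 0.0027985/0.59441 = 0.0047.

Posterior P(H) ≈ 0.0047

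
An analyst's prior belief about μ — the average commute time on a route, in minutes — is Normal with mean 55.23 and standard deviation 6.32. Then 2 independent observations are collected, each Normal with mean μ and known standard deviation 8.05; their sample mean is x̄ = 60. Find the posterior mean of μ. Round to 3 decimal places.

Posterior mean ≈ 57.864

Prior precision 1/τ₀² = 1/6.32² = 0.0250361; data precision n/σ² = 2/8.05² = 0.0308630.
Posterior precision = 0.0250361 + 0.0308630 = 0.0558991.
Posterior mean = (0.0250361·55.23 + 0.0308630·60) / 0.0558991 = 57.864.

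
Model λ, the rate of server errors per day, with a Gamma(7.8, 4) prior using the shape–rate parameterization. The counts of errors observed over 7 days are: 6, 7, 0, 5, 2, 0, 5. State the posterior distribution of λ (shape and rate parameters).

Total count ∑xᵢ = 25 over n = 7 days.
Gamma is conjugate to the Poisson likelihood: posterior is Gamma(shape = 7.8+25 = 32.8, rate = 4+7 = 11).

Posterior: Gamma(shape=32.8, rate=11)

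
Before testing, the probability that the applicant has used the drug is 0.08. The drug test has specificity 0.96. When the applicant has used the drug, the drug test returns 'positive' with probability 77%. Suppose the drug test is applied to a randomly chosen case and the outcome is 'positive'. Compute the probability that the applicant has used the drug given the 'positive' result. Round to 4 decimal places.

Write H for 'the applicant has used the drug'. Prior odds H:¬H = 0.08/0.92 = 0.086957. For the 'positive' outcome, the likelihood ratio is 0.77/0.04 = 19.250.
Posterior odds = 0.086957 × 19.250 = 1.6739, so P(H|E) = 1.6739/(1+1.6739) = 0.6260.

P(H | E) ≈ 0.6260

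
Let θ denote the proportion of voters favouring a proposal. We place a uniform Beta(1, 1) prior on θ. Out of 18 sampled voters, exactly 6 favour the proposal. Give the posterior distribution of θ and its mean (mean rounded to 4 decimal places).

Observing 6 successes and 12 failures updates Beta(1, 1) by adding the success and failure counts to the two shape parameters: α = 1+6 = 7, β = 1+12 = 13.
E[θ | data] = 7/(7+13) = 0.3500.

Posterior: Beta(7, 13); mean ≈ 0.3500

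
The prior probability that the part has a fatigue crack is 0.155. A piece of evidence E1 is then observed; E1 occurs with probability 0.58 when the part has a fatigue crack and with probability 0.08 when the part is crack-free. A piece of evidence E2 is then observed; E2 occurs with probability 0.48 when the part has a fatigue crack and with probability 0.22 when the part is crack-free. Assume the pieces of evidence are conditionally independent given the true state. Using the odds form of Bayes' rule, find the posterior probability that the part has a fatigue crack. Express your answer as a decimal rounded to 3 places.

Prior odds = 0.155/(1−0.155) = 0.18343.
Likelihood ratio for E1 = 0.58/0.08 = 7.2500.
Likelihood ratio for E2 = 0.48/0.22 = 2.1818.
Posterior odds = prior odds × LR₁ × LR₂ = 2.9016.
Posterior probability = odds/(1+odds) = 2.9016/3.9016 = 0.744.

Posterior probability ≈ 0.744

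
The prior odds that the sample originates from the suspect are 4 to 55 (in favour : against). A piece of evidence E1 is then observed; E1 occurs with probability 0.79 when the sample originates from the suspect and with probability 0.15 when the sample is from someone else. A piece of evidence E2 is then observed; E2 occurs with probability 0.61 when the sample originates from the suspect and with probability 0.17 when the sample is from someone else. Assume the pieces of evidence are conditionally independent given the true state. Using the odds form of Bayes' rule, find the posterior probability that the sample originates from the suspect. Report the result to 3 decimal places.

Prior odds = 4/55 = 0.072727. In log-odds, ln(0.072727) = -2.6210.
Add log likelihood ratios: ln(5.2667) + ln(3.5882) = 2.9391.
Posterior log-odds = 0.31802, so posterior odds = exp(0.31802) = 1.3744. Converting, P(H|E) = 1.3744/2.3744 = 0.579.

Posterior probability ≈ 0.579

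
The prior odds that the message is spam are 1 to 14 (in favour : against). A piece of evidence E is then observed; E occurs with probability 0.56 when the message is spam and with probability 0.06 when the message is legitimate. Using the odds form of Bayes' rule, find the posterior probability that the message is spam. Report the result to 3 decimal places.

Prior odds = 1/14 = 0.071429. In log-odds, ln(0.071429) = -2.6391.
Add log likelihood ratio: ln(9.3333) = 2.2336.
Posterior log-odds = -0.40547, so posterior odds = exp(-0.40547) = 0.66667. Converting, P(H|E) = 0.66667/1.6667 = 0.400.

Posterior probability ≈ 0.400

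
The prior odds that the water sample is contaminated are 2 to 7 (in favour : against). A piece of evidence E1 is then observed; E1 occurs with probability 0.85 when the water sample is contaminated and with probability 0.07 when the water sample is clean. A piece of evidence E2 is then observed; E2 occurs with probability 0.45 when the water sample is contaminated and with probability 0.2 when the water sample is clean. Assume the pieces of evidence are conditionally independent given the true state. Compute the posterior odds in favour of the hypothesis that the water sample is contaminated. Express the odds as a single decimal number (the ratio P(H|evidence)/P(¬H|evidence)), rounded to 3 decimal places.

Posterior odds ≈ 7.806

Prior odds = 2/7 = 0.28571.
Likelihood ratio for E1 = 0.85/0.07 = 12.143.
Likelihood ratio for E2 = 0.45/0.2 = 2.2500.
Posterior odds = prior odds × LR₁ × LR₂ = 7.8061.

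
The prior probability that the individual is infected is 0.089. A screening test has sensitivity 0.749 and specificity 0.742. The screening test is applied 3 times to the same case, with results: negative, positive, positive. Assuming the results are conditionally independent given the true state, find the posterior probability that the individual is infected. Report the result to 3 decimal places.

Posterior P(H) ≈ 0.218

With H the event that the individual is infected, the joint likelihood of the observed sequence is P(data|H) = 0.251·0.749·0.749 = 0.14081 and P(data|¬H) = 0.742·0.258·0.258 = 0.049390.
Bayes: P(H|data) = 0.089·0.14081 / (0.089·0.14081 + 0.911·0.049390) = 0.012532/0.057527 = 0.2178.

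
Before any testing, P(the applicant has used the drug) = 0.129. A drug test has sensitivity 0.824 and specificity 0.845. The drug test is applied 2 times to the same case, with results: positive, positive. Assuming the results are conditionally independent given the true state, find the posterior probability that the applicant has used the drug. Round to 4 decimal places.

Let H be the event that the applicant has used the drug; start with P(H) = 0.129. P('positive'|H) = 0.824, P('positive'|¬H) = 0.155.
Update on result 1 ('positive'): P(H) ← 0.824·0.1290 / (0.824·0.1290 + 0.155·0.8710) = 0.10630/0.24130 = 0.4405.
Update on result 2 ('positive'): P(H) ← 0.824·0.4405 / (0.824·0.4405 + 0.155·0.5595) = 0.36298/0.44970 = 0.8072.

Posterior P(H) ≈ 0.8072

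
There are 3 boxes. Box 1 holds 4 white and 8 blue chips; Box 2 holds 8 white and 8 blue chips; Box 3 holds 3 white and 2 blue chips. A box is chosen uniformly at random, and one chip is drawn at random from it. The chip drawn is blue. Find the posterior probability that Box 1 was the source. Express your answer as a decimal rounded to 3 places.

P(blue|Box 1) = 0.6667; P(blue|Box 2) = 0.5; P(blue|Box 3) = 0.4.
Prior × likelihood for each source: 0.333333·0.6667=0.2222, 0.333333·0.5=0.1667, 0.333333·0.4=0.1333. Summing gives P(blue) = 0.52222.
P(Box 1 | blue) = 0.2222 / 0.52222 = 0.426.

Posterior probability ≈ 0.426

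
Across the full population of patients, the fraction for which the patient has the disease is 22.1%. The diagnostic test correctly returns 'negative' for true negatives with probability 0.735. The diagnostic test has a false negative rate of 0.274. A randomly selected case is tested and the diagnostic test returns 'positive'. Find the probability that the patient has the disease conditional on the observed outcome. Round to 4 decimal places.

P(H | E) ≈ 0.4373

Let H be the event that the patient has the disease. P(H) = 0.221, so P(¬H) = 0.779. With E the 'positive' result, P(E|H) = 0.726 and P(E|¬H) = 0.265.
P(E) = 0.726·0.221 + 0.265·0.779 = 0.16045 + 0.20644 = 0.36688.
By Bayes' theorem, P(H|E) = 0.16045 / 0.36688 = 0.4373.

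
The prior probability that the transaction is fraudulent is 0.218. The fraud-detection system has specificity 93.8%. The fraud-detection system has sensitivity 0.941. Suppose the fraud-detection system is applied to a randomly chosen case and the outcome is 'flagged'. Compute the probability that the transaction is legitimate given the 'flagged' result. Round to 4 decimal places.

P(¬H | E) ≈ 0.1912

Let H be the event that the transaction is fraudulent. P(H) = 0.218, so P(¬H) = 0.782. With E the 'flagged' result, P(E|H) = 0.941 and P(E|¬H) = 0.062.
P(E) = 0.941·0.218 + 0.062·0.782 = 0.20514 + 0.048484 = 0.25362.
By Bayes' theorem, P(H|E) = 0.20514 / 0.25362 = 0.8088. Hence P(¬H|E) = 1 − 0.8088 = 0.1912.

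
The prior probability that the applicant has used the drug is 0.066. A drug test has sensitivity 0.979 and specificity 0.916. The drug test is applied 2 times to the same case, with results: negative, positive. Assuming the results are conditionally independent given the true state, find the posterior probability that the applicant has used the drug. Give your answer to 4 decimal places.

Posterior P(H) ≈ 0.0185

Let H be the event that the applicant has used the drug; start with P(H) = 0.066. P('positive'|H) = 0.979, P('positive'|¬H) = 0.084.
Update on result 1 ('negative'): P(H) ← 0.021·0.0660 / (0.021·0.0660 + 0.916·0.9340) = 0.0013860/0.85693 = 0.0016.
Update on result 2 ('positive'): P(H) ← 0.979·0.0016 / (0.979·0.0016 + 0.084·0.9984) = 0.0015834/0.085448 = 0.0185.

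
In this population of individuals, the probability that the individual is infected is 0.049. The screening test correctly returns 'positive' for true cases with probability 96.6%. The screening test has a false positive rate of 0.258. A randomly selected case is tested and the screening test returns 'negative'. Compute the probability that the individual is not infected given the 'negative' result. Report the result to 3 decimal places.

P(¬H | E) ≈ 0.998

Write H for 'the individual is infected'. Prior odds H:¬H = 0.049/0.951 = 0.051525. For the 'negative' outcome, the likelihood ratio is 0.034/0.742 = 0.045822.
Posterior odds = 0.051525 × 0.045822 = 0.0023610, so P(H|E) = 0.0023610/(1+0.0023610) = 0.002. Then P(¬H|E) = 1 − 0.002 = 0.998.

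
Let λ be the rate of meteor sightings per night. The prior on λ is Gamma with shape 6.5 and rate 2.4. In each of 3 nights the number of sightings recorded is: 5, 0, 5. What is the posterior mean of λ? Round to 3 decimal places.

Total count ∑xᵢ = 10 over n = 3 nights.
Gamma is conjugate to the Poisson likelihood: posterior is Gamma(shape = 6.5+10 = 16.5, rate = 2.4+3 = 5.4).
Posterior mean = shape/rate = 16.5/5.4 = 3.056.

Posterior mean ≈ 3.056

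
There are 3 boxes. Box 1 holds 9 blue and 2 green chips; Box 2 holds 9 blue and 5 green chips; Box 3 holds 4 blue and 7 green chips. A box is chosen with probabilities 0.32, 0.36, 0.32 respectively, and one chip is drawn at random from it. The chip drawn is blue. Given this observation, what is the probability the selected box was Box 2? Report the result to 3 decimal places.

Tabulate prior·likelihood by source: [1] prior 0.32, lik 0.8182, product 0.2618; [2] prior 0.36, lik 0.6429, product 0.2314; [3] prior 0.32, lik 0.3636, product 0.1164.
Normalizing constant = 0.60961; the posterior for Box 2 is its product over the sum, 0.2314/0.60961 = 0.380.

Posterior probability ≈ 0.380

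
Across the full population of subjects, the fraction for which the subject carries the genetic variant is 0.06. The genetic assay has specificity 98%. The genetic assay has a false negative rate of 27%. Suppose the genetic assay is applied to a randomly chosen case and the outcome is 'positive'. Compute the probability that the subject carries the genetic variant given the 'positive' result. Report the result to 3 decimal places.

P(H | E) ≈ 0.700

Write H for 'the subject carries the genetic variant'. Prior odds H:¬H = 0.06/0.94 = 0.063830. For the 'positive' outcome, the likelihood ratio is 0.73/0.02 = 36.500.
Posterior odds = 0.063830 × 36.500 = 2.3298, so P(H|E) = 2.3298/(1+2.3298) = 0.700.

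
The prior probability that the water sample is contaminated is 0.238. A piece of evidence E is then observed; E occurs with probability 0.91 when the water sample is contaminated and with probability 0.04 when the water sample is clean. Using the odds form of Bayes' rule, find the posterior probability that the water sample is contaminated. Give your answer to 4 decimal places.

Posterior probability ≈ 0.8766

Prior odds = 0.238/(1−0.238) = 0.31234.
Likelihood ratio for E = 0.91/0.04 = 22.750.
Posterior odds = prior odds × LR = 7.1056.
Posterior probability = odds/(1+odds) = 7.1056/8.1056 = 0.8766.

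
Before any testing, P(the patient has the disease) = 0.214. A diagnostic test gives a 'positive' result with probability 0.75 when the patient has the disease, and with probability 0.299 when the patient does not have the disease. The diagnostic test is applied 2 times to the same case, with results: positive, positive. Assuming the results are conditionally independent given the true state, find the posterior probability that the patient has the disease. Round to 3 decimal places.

Posterior P(H) ≈ 0.631

With H the event that the patient has the disease, the joint likelihood of the observed sequence is P(data|H) = 0.75·0.75 = 0.56250 and P(data|¬H) = 0.299·0.299 = 0.089401.
Bayes: P(H|data) = 0.214·0.56250 / (0.214·0.56250 + 0.786·0.089401) = 0.12037/0.19064 = 0.6314.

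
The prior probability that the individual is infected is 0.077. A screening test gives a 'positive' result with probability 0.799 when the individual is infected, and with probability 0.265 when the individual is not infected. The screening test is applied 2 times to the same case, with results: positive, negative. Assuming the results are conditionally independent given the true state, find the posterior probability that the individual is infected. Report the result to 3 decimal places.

Let H be the event that the individual is infected; start with P(H) = 0.077. P('positive'|H) = 0.799, P('positive'|¬H) = 0.265.
Update on result 1 ('positive'): P(H) ← 0.799·0.0770 / (0.799·0.0770 + 0.265·0.9230) = 0.061523/0.30612 = 0.2010.
Update on result 2 ('negative'): P(H) ← 0.201·0.2010 / (0.201·0.2010 + 0.735·0.7990) = 0.040397/0.62768 = 0.0644.

Posterior P(H) ≈ 0.064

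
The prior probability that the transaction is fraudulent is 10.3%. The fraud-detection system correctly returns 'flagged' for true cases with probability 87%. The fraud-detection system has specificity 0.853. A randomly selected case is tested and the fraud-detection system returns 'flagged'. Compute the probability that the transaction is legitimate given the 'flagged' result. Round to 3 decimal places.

Write H for 'the transaction is fraudulent'. Prior odds H:¬H = 0.103/0.897 = 0.11483. For the 'flagged' outcome, the likelihood ratio is 0.87/0.147 = 5.9184.
Posterior odds = 0.11483 × 5.9184 = 0.67959, so P(H|E) = 0.67959/(1+0.67959) = 0.405. Then P(¬H|E) = 1 − 0.405 = 0.595.

P(¬H | E) ≈ 0.595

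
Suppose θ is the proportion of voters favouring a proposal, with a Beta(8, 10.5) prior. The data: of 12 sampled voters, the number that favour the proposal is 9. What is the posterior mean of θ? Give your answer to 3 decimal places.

Observing 9 successes and 3 failures updates Beta(8, 10.5) by adding the success and failure counts to the two shape parameters: α = 8+9 = 17, β = 10.5+3 = 13.5.
Posterior mean = α/(α+β) = 17/30.5 = 0.557.

Posterior mean ≈ 0.557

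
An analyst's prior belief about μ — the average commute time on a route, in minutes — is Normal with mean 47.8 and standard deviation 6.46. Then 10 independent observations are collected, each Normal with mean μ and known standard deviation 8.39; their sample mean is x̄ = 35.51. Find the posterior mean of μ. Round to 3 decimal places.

Posterior mean ≈ 37.284

Prior precision 1/τ₀² = 1/6.46² = 0.0239627; data precision n/σ² = 10/8.39² = 0.142061.
Posterior precision = 0.0239627 + 0.142061 = 0.166024.
Posterior mean = (0.0239627·47.8 + 0.142061·35.51) / 0.166024 = 37.284.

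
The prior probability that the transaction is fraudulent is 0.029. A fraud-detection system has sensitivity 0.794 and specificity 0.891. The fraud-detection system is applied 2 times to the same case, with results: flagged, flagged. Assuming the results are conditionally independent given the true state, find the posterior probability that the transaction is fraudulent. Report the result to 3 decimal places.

Posterior P(H) ≈ 0.613

With H the event that the transaction is fraudulent, the joint likelihood of the observed sequence is P(data|H) = 0.794·0.794 = 0.63044 and P(data|¬H) = 0.109·0.109 = 0.011881.
Bayes: P(H|data) = 0.029·0.63044 / (0.029·0.63044 + 0.971·0.011881) = 0.018283/0.029819 = 0.6131.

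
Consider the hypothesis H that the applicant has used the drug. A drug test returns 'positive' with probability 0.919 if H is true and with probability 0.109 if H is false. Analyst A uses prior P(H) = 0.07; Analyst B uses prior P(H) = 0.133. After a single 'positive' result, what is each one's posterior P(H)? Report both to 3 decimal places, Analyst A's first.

Analyst A: 0.388; Analyst B: 0.564

The likelihood ratio for a 'positive' result is 0.919/0.109 = 8.4312.
Analyst A: prior odds 0.07/0.93 = 0.075269; posterior odds 0.63461; posterior probability 0.388.
Analyst B: prior odds 0.133/0.867 = 0.15340; posterior odds 1.2934; posterior probability 0.564.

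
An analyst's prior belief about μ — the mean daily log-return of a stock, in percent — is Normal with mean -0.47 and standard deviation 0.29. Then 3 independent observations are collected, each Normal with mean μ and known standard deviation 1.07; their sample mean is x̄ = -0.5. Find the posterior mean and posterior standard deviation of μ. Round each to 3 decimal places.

Posterior mean ≈ -0.475; posterior SD ≈ 0.263

Prior precision 1/τ₀² = 1/0.29² = 11.8906; data precision n/σ² = 3/1.07² = 2.62032.
Posterior precision = 11.8906 + 2.62032 = 14.5109, giving posterior SD = 1/√14.5109 = 0.263.
Posterior mean = (11.8906·-0.47 + 2.62032·-0.5) / 14.5109 = -0.475.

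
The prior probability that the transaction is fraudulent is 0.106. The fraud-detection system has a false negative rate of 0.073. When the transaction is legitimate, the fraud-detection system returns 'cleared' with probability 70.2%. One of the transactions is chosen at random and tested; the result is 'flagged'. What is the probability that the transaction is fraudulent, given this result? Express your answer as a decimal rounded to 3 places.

Let H be the event that the transaction is fraudulent. P(H) = 0.106, so P(¬H) = 0.894. With E the 'flagged' result, P(E|H) = 0.927 and P(E|¬H) = 0.298.
P(E) = 0.927·0.106 + 0.298·0.894 = 0.098262 + 0.26641 = 0.36467.
By Bayes' theorem, P(H|E) = 0.098262 / 0.36467 = 0.269.

P(H | E) ≈ 0.269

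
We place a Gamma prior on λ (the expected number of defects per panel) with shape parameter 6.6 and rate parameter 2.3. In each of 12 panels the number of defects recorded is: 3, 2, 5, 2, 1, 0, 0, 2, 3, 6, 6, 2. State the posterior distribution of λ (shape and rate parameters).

Posterior: Gamma(shape=38.6, rate=14.3)

Total count ∑xᵢ = 32 over n = 12 panels.
Gamma is conjugate to the Poisson likelihood: posterior is Gamma(shape = 6.6+32 = 38.6, rate = 2.3+12 = 14.3).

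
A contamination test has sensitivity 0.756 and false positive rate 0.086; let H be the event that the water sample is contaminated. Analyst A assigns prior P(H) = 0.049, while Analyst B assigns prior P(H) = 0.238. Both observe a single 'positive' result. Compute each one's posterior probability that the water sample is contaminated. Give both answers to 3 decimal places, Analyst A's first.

Analyst A: 0.312; Analyst B: 0.733

P('+'|H) = 0.756, P('+'|¬H) = 0.086.
Analyst A: numerator 0.756·0.049 = 0.037044; evidence = 0.037044+0.086·0.951 = 0.11883; posterior = 0.312.
Analyst B: numerator 0.756·0.238 = 0.17993; evidence = 0.17993+0.086·0.762 = 0.24546; posterior = 0.733.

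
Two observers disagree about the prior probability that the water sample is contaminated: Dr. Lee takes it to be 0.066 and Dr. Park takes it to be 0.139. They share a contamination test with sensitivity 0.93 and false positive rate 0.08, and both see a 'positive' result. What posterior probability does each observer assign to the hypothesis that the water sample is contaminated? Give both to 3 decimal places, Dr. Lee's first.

Dr. Lee: 0.451; Dr. Park: 0.652

The likelihood ratio for a 'positive' result is 0.93/0.08 = 11.625.
Dr. Lee: prior odds 0.066/0.934 = 0.070664; posterior odds 0.82147; posterior probability 0.451.
Dr. Park: prior odds 0.139/0.861 = 0.16144; posterior odds 1.8767; posterior probability 0.652.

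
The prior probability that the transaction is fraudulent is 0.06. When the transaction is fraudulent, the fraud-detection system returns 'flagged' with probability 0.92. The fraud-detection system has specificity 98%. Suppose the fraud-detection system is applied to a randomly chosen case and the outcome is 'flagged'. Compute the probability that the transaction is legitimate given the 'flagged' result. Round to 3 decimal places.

P(¬H | E) ≈ 0.254

Write H for 'the transaction is fraudulent'. Prior odds H:¬H = 0.06/0.94 = 0.063830. For the 'flagged' outcome, the likelihood ratio is 0.92/0.02 = 46.000.
Posterior odds = 0.063830 × 46.000 = 2.9362, so P(H|E) = 2.9362/(1+2.9362) = 0.746. Then P(¬H|E) = 1 − 0.746 = 0.254.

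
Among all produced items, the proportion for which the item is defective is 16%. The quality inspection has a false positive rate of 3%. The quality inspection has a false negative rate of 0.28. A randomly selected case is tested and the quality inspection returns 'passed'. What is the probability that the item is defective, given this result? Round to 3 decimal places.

Let H be the event that the item is defective. P(H) = 0.16, so P(¬H) = 0.84. With E the 'passed' result, P(E|H) = 0.28 and P(E|¬H) = 0.97.
P(E) = 0.28·0.16 + 0.97·0.84 = 0.044800 + 0.81480 = 0.85960.
By Bayes' theorem, P(H|E) = 0.044800 / 0.85960 = 0.052.

P(H | E) ≈ 0.052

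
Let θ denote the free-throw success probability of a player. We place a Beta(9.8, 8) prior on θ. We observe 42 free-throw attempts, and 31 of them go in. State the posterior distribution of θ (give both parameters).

Posterior: Beta(40.8, 19)

Observing 31 successes and 11 failures updates Beta(9.8, 8) by adding the success and failure counts to the two shape parameters: α = 9.8+31 = 40.8, β = 8+11 = 19.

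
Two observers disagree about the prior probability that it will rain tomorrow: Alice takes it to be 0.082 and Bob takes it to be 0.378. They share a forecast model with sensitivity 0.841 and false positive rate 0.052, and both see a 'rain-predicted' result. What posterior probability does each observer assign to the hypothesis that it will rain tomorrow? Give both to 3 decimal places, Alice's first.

Alice: 0.591; Bob: 0.908

The likelihood ratio for a 'rain-predicted' result is 0.841/0.052 = 16.173.
Alice: prior odds 0.082/0.918 = 0.089325; posterior odds 1.4447; posterior probability 0.591.
Bob: prior odds 0.378/0.622 = 0.60772; posterior odds 9.8287; posterior probability 0.908.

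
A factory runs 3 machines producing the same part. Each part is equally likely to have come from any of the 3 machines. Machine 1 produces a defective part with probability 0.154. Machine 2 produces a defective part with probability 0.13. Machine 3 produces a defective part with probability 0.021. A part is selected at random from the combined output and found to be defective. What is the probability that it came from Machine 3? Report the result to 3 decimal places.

Posterior probability ≈ 0.069

P(defective|M1) = 0.154; P(defective|M2) = 0.13; P(defective|M3) = 0.021.
Prior × likelihood for each source: 0.333333·0.154=0.05133, 0.333333·0.13=0.04333, 0.333333·0.021=0.007000. Summing gives P(defective) = 0.10167.
P(Machine 3 | defective) = 0.007000 / 0.10167 = 0.069.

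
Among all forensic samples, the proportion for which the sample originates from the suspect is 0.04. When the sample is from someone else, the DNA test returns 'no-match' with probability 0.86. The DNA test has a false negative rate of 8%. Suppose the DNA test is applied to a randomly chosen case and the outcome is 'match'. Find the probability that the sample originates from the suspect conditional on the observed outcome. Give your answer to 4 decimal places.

P(H | E) ≈ 0.2150

Write H for 'the sample originates from the suspect'. Prior odds H:¬H = 0.04/0.96 = 0.041667. For the 'match' outcome, the likelihood ratio is 0.92/0.14 = 6.5714.
Posterior odds = 0.041667 × 6.5714 = 0.27381, so P(H|E) = 0.27381/(1+0.27381) = 0.2150.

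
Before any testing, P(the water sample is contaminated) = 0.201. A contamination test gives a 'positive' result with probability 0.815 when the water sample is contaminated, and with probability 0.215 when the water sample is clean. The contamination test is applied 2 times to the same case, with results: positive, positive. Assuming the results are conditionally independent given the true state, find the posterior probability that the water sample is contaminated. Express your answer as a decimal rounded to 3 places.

Let H be the event that the water sample is contaminated; start with P(H) = 0.201. P('positive'|H) = 0.815, P('positive'|¬H) = 0.215.
Update on result 1 ('positive'): P(H) ← 0.815·0.2010 / (0.815·0.2010 + 0.215·0.7990) = 0.16381/0.33560 = 0.4881.
Update on result 2 ('positive'): P(H) ← 0.815·0.4881 / (0.815·0.4881 + 0.215·0.5119) = 0.39782/0.50788 = 0.7833.

Posterior P(H) ≈ 0.783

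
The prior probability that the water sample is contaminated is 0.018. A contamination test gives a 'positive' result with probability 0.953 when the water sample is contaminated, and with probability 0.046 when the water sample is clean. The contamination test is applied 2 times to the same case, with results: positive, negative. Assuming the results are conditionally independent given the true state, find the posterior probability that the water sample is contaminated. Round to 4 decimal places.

With H the event that the water sample is contaminated, the joint likelihood of the observed sequence is P(data|H) = 0.953·0.047 = 0.044791 and P(data|¬H) = 0.046·0.954 = 0.043884.
Bayes: P(H|data) = 0.018·0.044791 / (0.018·0.044791 + 0.982·0.043884) = 0.00080624/0.043900 = 0.0184.

Posterior P(H) ≈ 0.0184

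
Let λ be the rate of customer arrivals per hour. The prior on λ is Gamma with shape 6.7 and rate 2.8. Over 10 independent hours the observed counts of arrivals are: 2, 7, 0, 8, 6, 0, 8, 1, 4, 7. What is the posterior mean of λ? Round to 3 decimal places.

The Poisson likelihood adds the total count to the shape and the number of exposure periods to the rate. Here ∑xᵢ = 43 and n = 10, so shape 6.7→49.7 and rate 2.8→12.8.
E[λ | data] = 49.7/12.8 = 3.883.

Posterior mean ≈ 3.883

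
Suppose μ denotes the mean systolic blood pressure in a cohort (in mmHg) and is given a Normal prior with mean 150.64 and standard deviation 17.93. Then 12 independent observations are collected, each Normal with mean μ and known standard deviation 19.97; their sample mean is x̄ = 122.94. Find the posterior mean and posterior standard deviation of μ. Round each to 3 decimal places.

Prior precision 1/τ₀² = 1/17.93² = 0.00311057; data precision n/σ² = 12/19.97² = 0.0300902.
Posterior precision = 0.00311057 + 0.0300902 = 0.0332008, giving posterior SD = 1/√0.0332008 = 5.488.
Posterior mean = (0.00311057·150.64 + 0.0300902·122.94) / 0.0332008 = 125.535.

Posterior mean ≈ 125.535; posterior SD ≈ 5.488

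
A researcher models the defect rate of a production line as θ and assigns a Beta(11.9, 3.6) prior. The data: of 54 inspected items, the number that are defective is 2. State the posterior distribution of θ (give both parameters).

The binomial likelihood is conjugate to the Beta prior: with 2 successes and 52 failures, the posterior is Beta(11.9+2, 3.6+52) = Beta(13.9, 55.6).

Posterior: Beta(13.9, 55.6)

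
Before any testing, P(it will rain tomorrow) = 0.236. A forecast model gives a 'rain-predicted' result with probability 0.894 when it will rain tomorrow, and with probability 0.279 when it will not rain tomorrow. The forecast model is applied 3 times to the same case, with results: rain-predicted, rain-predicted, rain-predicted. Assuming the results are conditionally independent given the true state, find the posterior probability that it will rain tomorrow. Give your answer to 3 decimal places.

Posterior P(H) ≈ 0.910

With H the event that it will rain tomorrow, the joint likelihood of the observed sequence is P(data|H) = 0.894·0.894·0.894 = 0.71452 and P(data|¬H) = 0.279·0.279·0.279 = 0.021718.
Bayes: P(H|data) = 0.236·0.71452 / (0.236·0.71452 + 0.764·0.021718) = 0.16863/0.18522 = 0.9104.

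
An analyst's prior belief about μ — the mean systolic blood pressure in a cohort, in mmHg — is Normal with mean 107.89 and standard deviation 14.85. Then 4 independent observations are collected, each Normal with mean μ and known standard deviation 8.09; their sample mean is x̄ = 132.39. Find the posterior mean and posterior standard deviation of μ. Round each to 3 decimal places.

Posterior mean ≈ 130.698; posterior SD ≈ 3.903

Prior precision 1/τ₀² = 1/14.85² = 0.00453468; data precision n/σ² = 4/8.09² = 0.0611171.
Posterior precision = 0.00453468 + 0.0611171 = 0.0656518, giving posterior SD = 1/√0.0656518 = 3.903.
Posterior mean = (0.00453468·107.89 + 0.0611171·132.39) / 0.0656518 = 130.698.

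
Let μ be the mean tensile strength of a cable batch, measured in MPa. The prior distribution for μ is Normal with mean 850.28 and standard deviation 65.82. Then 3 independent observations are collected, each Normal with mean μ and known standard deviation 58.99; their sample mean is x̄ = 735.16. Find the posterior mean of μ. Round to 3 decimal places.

Posterior mean ≈ 759.473

Prior precision 1/τ₀² = 1/65.82² = 0.00023083; data precision n/σ² = 3/58.99² = 0.00086211.
Posterior precision = 0.00023083 + 0.00086211 = 0.00109294.
Posterior mean = (0.00023083·850.28 + 0.00086211·735.16) / 0.00109294 = 759.473.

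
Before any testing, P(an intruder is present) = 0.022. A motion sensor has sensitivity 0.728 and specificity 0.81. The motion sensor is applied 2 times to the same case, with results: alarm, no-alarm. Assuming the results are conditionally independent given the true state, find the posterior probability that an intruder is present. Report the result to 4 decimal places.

Let H be the event that an intruder is present; start with P(H) = 0.022. P('alarm'|H) = 0.728, P('alarm'|¬H) = 0.19.
Update on result 1 ('alarm'): P(H) ← 0.728·0.0220 / (0.728·0.0220 + 0.19·0.9780) = 0.016016/0.20184 = 0.0794.
Update on result 2 ('no-alarm'): P(H) ← 0.272·0.0794 / (0.272·0.0794 + 0.81·0.9206) = 0.021584/0.76731 = 0.0281.

Posterior P(H) ≈ 0.0281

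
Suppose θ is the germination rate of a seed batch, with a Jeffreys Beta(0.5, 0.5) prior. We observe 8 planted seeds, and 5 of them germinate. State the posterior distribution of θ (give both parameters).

The binomial likelihood is conjugate to the Beta prior: with 5 successes and 3 failures, the posterior is Beta(0.5+5, 0.5+3) = Beta(5.5, 3.5).

Posterior: Beta(5.5, 3.5)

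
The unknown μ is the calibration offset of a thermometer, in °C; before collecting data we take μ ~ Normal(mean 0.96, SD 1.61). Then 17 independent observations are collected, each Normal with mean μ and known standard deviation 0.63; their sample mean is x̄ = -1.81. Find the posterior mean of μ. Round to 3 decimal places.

Posterior mean ≈ -1.785

Prior precision 1/τ₀² = 1/1.61² = 0.385788; data precision n/σ² = 17/0.63² = 42.8319.
Posterior precision = 0.385788 + 42.8319 = 43.2177.
Posterior mean = (0.385788·0.96 + 42.8319·-1.81) / 43.2177 = -1.785.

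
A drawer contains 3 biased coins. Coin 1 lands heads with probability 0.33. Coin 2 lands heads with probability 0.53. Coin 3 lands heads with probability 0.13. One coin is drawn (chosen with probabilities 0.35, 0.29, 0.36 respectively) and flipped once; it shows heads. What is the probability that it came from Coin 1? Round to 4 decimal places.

Posterior probability ≈ 0.3655

Tabulate prior·likelihood by source: [1] prior 0.35, lik 0.33, product 0.1155; [2] prior 0.29, lik 0.53, product 0.1537; [3] prior 0.36, lik 0.13, product 0.04680.
Normalizing constant = 0.31600; the posterior for Coin 1 is its product over the sum, 0.1155/0.31600 = 0.3655.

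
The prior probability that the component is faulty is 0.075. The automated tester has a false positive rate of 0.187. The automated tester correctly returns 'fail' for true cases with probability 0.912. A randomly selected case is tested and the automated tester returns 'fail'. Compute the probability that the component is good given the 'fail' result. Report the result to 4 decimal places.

Let H be the event that the component is faulty. P(H) = 0.075, so P(¬H) = 0.925. With E the 'fail' result, P(E|H) = 0.912 and P(E|¬H) = 0.187.
P(E) = 0.912·0.075 + 0.187·0.925 = 0.068400 + 0.17298 = 0.24138.
By Bayes' theorem, P(H|E) = 0.068400 / 0.24138 = 0.2834. Hence P(¬H|E) = 1 − 0.2834 = 0.7166.

P(¬H | E) ≈ 0.7166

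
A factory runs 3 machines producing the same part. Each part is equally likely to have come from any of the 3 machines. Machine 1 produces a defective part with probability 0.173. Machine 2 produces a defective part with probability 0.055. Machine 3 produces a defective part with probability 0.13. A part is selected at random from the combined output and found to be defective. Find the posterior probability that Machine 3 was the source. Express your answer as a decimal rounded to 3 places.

Tabulate prior·likelihood by source: [1] prior 0.333333, lik 0.173, product 0.05767; [2] prior 0.333333, lik 0.055, product 0.01833; [3] prior 0.333333, lik 0.13, product 0.04333.
Normalizing constant = 0.11933; the posterior for Machine 3 is its product over the sum, 0.04333/0.11933 = 0.363.

Posterior probability ≈ 0.363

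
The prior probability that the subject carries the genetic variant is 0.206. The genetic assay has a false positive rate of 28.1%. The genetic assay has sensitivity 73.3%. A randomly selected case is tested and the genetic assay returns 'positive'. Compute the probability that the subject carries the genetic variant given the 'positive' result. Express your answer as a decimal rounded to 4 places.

P(H | E) ≈ 0.4036

Let H be the event that the subject carries the genetic variant. P(H) = 0.206, so P(¬H) = 0.794. With E the 'positive' result, P(E|H) = 0.733 and P(E|¬H) = 0.281.
P(E) = 0.733·0.206 + 0.281·0.794 = 0.15100 + 0.22311 = 0.37411.
By Bayes' theorem, P(H|E) = 0.15100 / 0.37411 = 0.4036.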